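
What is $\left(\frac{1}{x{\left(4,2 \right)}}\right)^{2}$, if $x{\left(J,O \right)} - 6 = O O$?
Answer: $\frac{1}{100} \approx 0.01$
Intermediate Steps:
$x{\left(J,O \right)} = 6 + O^{2}$ ($x{\left(J,O \right)} = 6 + O O = 6 + O^{2}$)
$\left(\frac{1}{x{\left(4,2 \right)}}\right)^{2} = \left(\frac{1}{6 + 2^{2}}\right)^{2} = \left(\frac{1}{6 + 4}\right)^{2} = \left(\frac{1}{10}\right)^{2} = \frac{1}{100}$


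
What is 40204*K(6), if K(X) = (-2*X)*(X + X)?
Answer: -5789376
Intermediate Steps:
K(X) = -4*X**2 (K(X) = (-2*X)*(2*X) = -4*X**2)
40204*K(6) = 40204*(-4*6**2) = 40204*(-4*36) = 40204*(-144) = -5789376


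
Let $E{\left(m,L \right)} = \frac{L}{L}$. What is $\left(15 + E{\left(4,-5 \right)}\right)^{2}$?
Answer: $256$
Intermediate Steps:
$E{\left(m,L \right)} = 1$
$\left(15 + E{\left(4,-5 \right)}\right)^{2} = \left(15 + 1\right)^{2} = 16^{2} = 256$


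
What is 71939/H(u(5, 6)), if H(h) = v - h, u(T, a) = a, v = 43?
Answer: 71939/37 ≈ 1944.3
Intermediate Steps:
H(h) = 43 - h
71939/H(u(5, 6)) = 71939/(43 - 1*6) = 71939/(43 - 6) = 71939/37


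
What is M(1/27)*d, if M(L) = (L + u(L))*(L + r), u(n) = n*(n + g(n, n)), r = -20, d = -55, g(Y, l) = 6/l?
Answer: 130497290/19683 ≈ 6629.9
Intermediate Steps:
u(n) = n*(n + 6/n)
M(L) = (-20 + L)*(6 + L + L²) (M(L) = (L + (6 + L²))*(L - 20) = (6 + L + L²)*(-20 + L) = (-20 + L)*(6 + L + L²))
M(1/27)*d = (-120 + (1/27)³ - 19*(1/27)² - 14/27)*(-55) = (-120 + (1/27)³ - 19*(1/27)² - 14*1/27)*(-55) = (-120 + 1/19683 - 19*1/729 - 14/27)*(-55) = (-120 + 1/19683 - 19/729 - 14/27)*(-55) = -2372678/19683*(-55) = 130497290/19683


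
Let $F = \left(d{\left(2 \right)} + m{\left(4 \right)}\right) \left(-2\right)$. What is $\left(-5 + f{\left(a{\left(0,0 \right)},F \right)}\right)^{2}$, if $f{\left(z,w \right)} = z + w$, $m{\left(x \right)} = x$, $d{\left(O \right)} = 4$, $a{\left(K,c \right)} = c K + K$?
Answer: $441$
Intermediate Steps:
$a{\left(K,c \right)} = K + K c$ ($a{\left(K,c \right)} = K c + K = K + K c$)
$F = -16$ ($F = \left(4 + 4\right) \left(-2\right) = 8 \left(-2\right) = -16$)
$f{\left(z,w \right)} = w + z$
$\left(-5 + f{\left(a{\left(0,0 \right)},F \right)}\right)^{2} = \left(-5 - \left(16 + 0 \left(1 + 0\right)\right)\right)^{2} = \left(-5 + \left(-16 + 0 \cdot 1\right)\right)^{2} = \left(-5 + \left(-16 + 0\right)\right)^{2} = \left(-5 - 16\right)^{2} = \left(-21\right)^{2} = 441$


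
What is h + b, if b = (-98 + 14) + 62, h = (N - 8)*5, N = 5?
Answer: -37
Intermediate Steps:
h = -15 (h = (5 - 8)*5 = -3*5 = -15)
b = -22 (b = -84 + 62 = -22)
h + b = -15 - 22 = -37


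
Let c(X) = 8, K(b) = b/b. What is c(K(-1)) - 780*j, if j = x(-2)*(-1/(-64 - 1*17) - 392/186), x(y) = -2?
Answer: -2729024/837 ≈ -3260.5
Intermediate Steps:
K(b) = 1
j = 10522/2511 (j = -2*(-1/(-64 - 1*17) - 392/186) = -2*(-1/(-64 - 17) - 392*1/186) = -2*(-1/(-81) - 196/93) = -2*(-1*(-1/81) - 196/93) = -2*(1/81 - 196/93) = -2*(-5261/2511) = 10522/2511 ≈ 4.1904)
c(K(-1)) - 780*j = 8 - 780*10522/2511 = 8 - 2735720/837 = -2729024/837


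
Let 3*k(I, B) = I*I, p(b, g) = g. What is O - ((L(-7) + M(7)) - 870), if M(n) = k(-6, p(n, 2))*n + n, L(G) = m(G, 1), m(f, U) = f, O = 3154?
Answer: 3940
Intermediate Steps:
L(G) = G
k(I, B) = I²/3 (k(I, B) = (I*I)/3 = I²/3)
M(n) = 13*n (M(n) = ((⅓)*(-6)²)*n + n = ((⅓)*36)*n + n = 12*n + n = 13*n)
O - ((L(-7) + M(7)) - 870) = 3154 - ((-7 + 13*7) - 870) = 3154 - ((-7 + 91) - 870) = 3154 - (84 - 870) = 3154 - 1*(-786) = 3154 + 786 = 3940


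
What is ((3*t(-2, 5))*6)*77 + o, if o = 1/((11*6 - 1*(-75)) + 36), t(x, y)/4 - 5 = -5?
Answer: 1/177 ≈ 0.0056497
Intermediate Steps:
t(x, y) = 0 (t(x, y) = 20 + 4*(-5) = 20 - 20 = 0)
o = 1/177 (o = 1/((66 + 75) + 36) = 1/(141 + 36) = 1/177 ≈ 0.0056497)
((3*t(-2, 5))*6)*77 + o = ((3*0)*6)*77 + 1/177 = (0*6)*77 + 1/177 = 0*77 + 1/177 = 0 + 1/177 = 1/177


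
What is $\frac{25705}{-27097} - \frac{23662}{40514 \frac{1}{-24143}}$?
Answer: $\frac{7739353460616}{548903929} \approx 14100.0$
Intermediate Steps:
$\frac{25705}{-27097} - \frac{23662}{40514 \frac{1}{-24143}} = 25705 \left(- \frac{1}{27097}\right) - \frac{23662}{40514 \left(- \frac{1}{24143}\right)} = - \frac{25705}{27097} - \frac{23662}{- \frac{40514}{24143}} = - \frac{25705}{27097} - - \frac{285635833}{20257} = - \frac{25705}{27097} + \frac{285635833}{20257} = \frac{7739353460616}{548903929}$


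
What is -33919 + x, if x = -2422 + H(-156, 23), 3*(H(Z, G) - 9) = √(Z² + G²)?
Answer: -36332 + √24865/3 ≈ -36279.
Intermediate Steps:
H(Z, G) = 9 + √(G² + Z²)/3 (H(Z, G) = 9 + √(Z² + G²)/3 = 9 + √(G² + Z²)/3)
x = -2413 + √24865/3 (x = -2422 + (9 + √(23² + (-156)²)/3) = -2422 + (9 + √(529 + 24336)/3) = -2422 + (9 + √24865/3) = -2413 + √24865/3 ≈ -2360.4)
-33919 + x = -33919 + (-2413 + √24865/3) = -36332 + √24865/3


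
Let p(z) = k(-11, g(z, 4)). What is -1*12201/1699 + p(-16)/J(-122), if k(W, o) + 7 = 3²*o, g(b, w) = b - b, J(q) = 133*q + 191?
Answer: -195631142/27243465 ≈ -7.1808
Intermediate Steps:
J(q) = 191 + 133*q
g(b, w) = 0
k(W, o) = -7 + 9*o (k(W, o) = -7 + 3²*o = -7 + 9*o)
p(z) = -7 (p(z) = -7 + 9*0 = -7 + 0 = -7)
-1*12201/1699 + p(-16)/J(-122) = -1*12201/1699 - 7/(191 + 133*(-122)) = -12201*1/1699 - 7/(191 - 16226) = -12201/1699 - 7/(-16035) = -12201/1699 - 7*(-1/16035) = -12201/1699 + 7/16035 = -195631142/27243465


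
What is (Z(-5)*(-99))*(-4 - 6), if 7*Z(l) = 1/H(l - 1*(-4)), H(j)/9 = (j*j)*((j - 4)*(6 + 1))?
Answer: -22/49 ≈ -0.44898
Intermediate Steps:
H(j) = 9*j²*(-28 + 7*j) (H(j) = 9*((j*j)*((j - 4)*(6 + 1))) = 9*(j²*((-4 + j)*7)) = 9*(j²*(-28 + 7*j)) = 9*j²*(-28 + 7*j))
Z(l) = 1/(441*l*(4 + l)²) (Z(l) = 1/(7*((63*(l - 1*(-4))²*(-4 + (l - 1*(-4)))))) = 1/(7*((63*(l + 4)²*(-4 + (l + 4))))) = 1/(7*((63*(4 + l)²*(-4 + (4 + l))))) = 1/(7*((63*(4 + l)²*l))) = 1/(7*((63*l*(4 + l)²))) = (1/(63*l*(4 + l)²))/7 = 1/(441*l*(4 + l)²))
(Z(-5)*(-99))*(-4 - 6) = (((1/441)/(-5*(4 - 5)²))*(-99))*(-4 - 6) = (((1/441)*(-⅕)/(-1)²)*(-99))*(-10) = (((1/441)*(-⅕)*1)*(-99))*(-10) = -1/2205*(-99)*(-10) = (11/245)*(-10) = -22/49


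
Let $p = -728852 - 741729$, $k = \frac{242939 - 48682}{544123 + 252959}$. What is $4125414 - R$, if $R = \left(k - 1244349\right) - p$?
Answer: $\frac{3107967592667}{797082} \approx 3.8992 \cdot 10^{6}$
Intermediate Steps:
$k = \frac{194257}{797082} \approx 0.24371$
$p = -1470581$ ($p = -728852 - 741729 = -1470581$)
$R = \frac{180325649281}{797082}$ ($R = \left(\frac{194257}{797082} - 1244349\right) - -1470581 = - \frac{991847995361}{797082} + 1470581 = \frac{180325649281}{797082} \approx 2.2623 \cdot 10^{5}$)
$4125414 - R = 4125414 - \frac{180325649281}{797082} = \frac{3107967592667}{797082}$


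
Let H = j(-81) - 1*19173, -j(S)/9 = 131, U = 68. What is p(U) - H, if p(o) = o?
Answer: 20420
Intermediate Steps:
j(S) = -1179 (j(S) = -9*131 = -1179)
H = -20352 (H = -1179 - 1*19173 = -1179 - 19173 = -20352)
p(U) - H = 68 - 1*(-20352) = 68 + 20352 = 20420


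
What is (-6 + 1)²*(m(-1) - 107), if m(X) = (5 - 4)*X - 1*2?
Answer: -2750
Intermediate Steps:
m(X) = -2 + X (m(X) = 1*X - 2 = X - 2 = -2 + X)
(-6 + 1)²*(m(-1) - 107) = (-6 + 1)²*((-2 - 1) - 107) = (-5)²*(-3 - 107) = 25*(-110) = -2750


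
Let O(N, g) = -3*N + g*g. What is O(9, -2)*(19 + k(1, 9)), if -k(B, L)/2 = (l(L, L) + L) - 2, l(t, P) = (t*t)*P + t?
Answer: 33833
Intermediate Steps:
l(t, P) = t + P*t² (l(t, P) = t²*P + t = P*t² + t = t + P*t²)
O(N, g) = g² - 3*N (O(N, g) = -3*N + g² = g² - 3*N)
k(B, L) = 4 - 2*L - 2*L*(1 + L²) (k(B, L) = -2*((L*(1 + L*L) + L) - 2) = -2*((L*(1 + L²) + L) - 2) = -2*((L + L*(1 + L²)) - 2) = -2*(-2 + L + L*(1 + L²)) = 4 - 2*L - 2*L*(1 + L²))
O(9, -2)*(19 + k(1, 9)) = ((-2)² - 3*9)*(19 + (4 - 4*9 - 2*9³)) = (4 - 27)*(19 + (4 - 36 - 2*729)) = -23*(19 + (4 - 36 - 1458)) = -23*(19 - 1490) = -23*(-1471) = 33833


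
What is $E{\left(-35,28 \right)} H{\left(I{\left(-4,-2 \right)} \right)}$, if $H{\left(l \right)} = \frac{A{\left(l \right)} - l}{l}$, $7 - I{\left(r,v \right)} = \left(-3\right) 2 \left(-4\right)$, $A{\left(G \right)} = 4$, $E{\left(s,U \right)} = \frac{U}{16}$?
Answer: $- \frac{147}{68} \approx -2.1618$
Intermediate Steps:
$E{\left(s,U \right)} = \frac{U}{16}$ ($E{\left(s,U \right)} = U \frac{1}{16} = \frac{U}{16}$)
$I{\left(r,v \right)} = -17$ ($I{\left(r,v \right)} = 7 - \left(-3\right) 2 \left(-4\right) = 7 - \left(-6\right) \left(-4\right) = 7 - 24 = -17$)
$H{\left(l \right)} = \frac{4 - l}{l}$
$E{\left(-35,28 \right)} H{\left(I{\left(-4,-2 \right)} \right)} = \frac{1}{16} \cdot 28 \frac{4 - -17}{-17} = \frac{7 \left(- \frac{4 + 17}{17}\right)}{4} = \frac{7 \left(\left(- \frac{1}{17}\right) 21\right)}{4} = \frac{7}{4} \left(- \frac{21}{17}\right) = - \frac{147}{68}$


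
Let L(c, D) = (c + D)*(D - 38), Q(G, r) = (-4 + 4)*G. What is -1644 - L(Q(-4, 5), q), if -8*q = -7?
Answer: -103137/64 ≈ -1611.5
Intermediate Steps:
q = 7/8 (q = -1/8*(-7) = 7/8 ≈ 0.87500)
Q(G, r) = 0 (Q(G, r) = 0*G = 0)
L(c, D) = (-38 + D)*(D + c) (L(c, D) = (D + c)*(-38 + D) = (-38 + D)*(D + c))
-1644 - L(Q(-4, 5), q) = -1644 - ((7/8)**2 - 38*7/8 - 38*0 + (7/8)*0) = -1644 - (49/64 - 133/4 + 0 + 0) = -1644 - 1*(-2079/64) = -1644 + 2079/64 = -103137/64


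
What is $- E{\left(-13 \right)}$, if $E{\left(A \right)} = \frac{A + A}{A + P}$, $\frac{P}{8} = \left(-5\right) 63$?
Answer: $- \frac{26}{2533} \approx -0.010265$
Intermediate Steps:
$P = -2520$ ($P = 8 \left(\left(-5\right) 63\right) = 8 \left(-315\right) = -2520$)
$E{\left(A \right)} = \frac{2 A}{-2520 + A}$ ($E{\left(A \right)} = \frac{A + A}{A - 2520} = \frac{2 A}{-2520 + A}$)
$- E{\left(-13 \right)} = - \frac{2 \left(-13\right)}{-2520 - 13} = - \frac{2 \left(-13\right)}{-2533} = - \frac{2 \left(-13\right) \left(-1\right)}{2533} = \left(-1\right) \frac{26}{2533} = - \frac{26}{2533}$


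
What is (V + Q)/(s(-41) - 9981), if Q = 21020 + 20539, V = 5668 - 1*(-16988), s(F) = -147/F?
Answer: -877605/136358 ≈ -6.4360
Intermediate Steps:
V = 22656 (V = 5668 + 16988 = 22656)
Q = 41559
(V + Q)/(s(-41) - 9981) = (22656 + 41559)/(-147/(-41) - 9981) = 64215/(-147*(-1/41) - 9981) = 64215/(147/41 - 9981) = 64215/(-409074/41) = 64215*(-41/409074) = -877605/136358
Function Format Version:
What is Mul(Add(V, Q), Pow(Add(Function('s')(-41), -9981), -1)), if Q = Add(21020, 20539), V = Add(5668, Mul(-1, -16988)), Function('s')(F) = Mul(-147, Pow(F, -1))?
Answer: Rational(-877605, 136358) ≈ -6.4360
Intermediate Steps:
V = 22656 (V = Add(5668, 16988) = 22656)
Q = 41559
Mul(Add(V, Q), Pow(Add(Function('s')(-41), -9981), -1)) = Mul(Add(22656, 41559), Pow(Add(Mul(-147, Pow(-41, -1)), -9981), -1)) = Mul(64215, Pow(Add(Mul(-147, Rational(-1, 41)), -9981), -1)) = Mul(64215, Pow(Add(Rational(147, 41), -9981), -1)) = Mul(64215, Pow(Rational(-409074, 41), -1)) = Mul(64215, Rational(-41, 409074)) = Rational(-877605, 136358)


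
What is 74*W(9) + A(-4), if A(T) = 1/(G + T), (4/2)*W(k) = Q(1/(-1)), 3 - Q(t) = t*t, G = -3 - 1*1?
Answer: 591/8 ≈ 73.875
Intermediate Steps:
G = -4 (G = -3 - 1 = -4)
Q(t) = 3 - t² (Q(t) = 3 - t*t = 3 - t²)
W(k) = 1 (W(k) = (3 - (1/(-1))²)/2 = (3 - 1*(-1)²)/2 = (3 - 1*1)/2 = (3 - 1)/2 = (½)*2 = 1)
A(T) = 1/(-4 + T)
74*W(9) + A(-4) = 74*1 + 1/(-4 - 4) = 74 + 1/(-8) = 74 - ⅛ = 591/8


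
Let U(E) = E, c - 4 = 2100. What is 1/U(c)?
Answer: 1/2104 ≈ 0.00047529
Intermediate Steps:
c = 2104 (c = 4 + 2100 = 2104)
1/U(c) = 1/2104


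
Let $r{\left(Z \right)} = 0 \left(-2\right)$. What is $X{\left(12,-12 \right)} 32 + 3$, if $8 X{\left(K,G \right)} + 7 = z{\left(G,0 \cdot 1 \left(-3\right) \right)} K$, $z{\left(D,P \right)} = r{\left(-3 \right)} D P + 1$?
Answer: $23$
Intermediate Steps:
$r{\left(Z \right)} = 0$
$z{\left(D,P \right)} = 1$ ($z{\left(D,P \right)} = 0 D P + 1 = 0 P + 1 = 0 + 1 = 1$)
$X{\left(K,G \right)} = - \frac{7}{8} + \frac{K}{8}$ ($X{\left(K,G \right)} = - \frac{7}{8} + \frac{1 K}{8} = - \frac{7}{8} + \frac{K}{8}$)
$X{\left(12,-12 \right)} 32 + 3 = \left(- \frac{7}{8} + \frac{1}{8} \cdot 12\right) 32 + 3 = \left(- \frac{7}{8} + \frac{3}{2}\right) 32 + 3 = \frac{5}{8} \cdot 32 + 3 = 20 + 3 = 23$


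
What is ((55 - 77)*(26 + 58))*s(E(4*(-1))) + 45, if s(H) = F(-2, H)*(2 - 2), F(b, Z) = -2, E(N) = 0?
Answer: 45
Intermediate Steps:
s(H) = 0 (s(H) = -2*(2 - 2) = -2*0 = 0)
((55 - 77)*(26 + 58))*s(E(4*(-1))) + 45 = ((55 - 77)*(26 + 58))*0 + 45 = -22*84*0 + 45 = -1848*0 + 45 = 0 + 45 = 45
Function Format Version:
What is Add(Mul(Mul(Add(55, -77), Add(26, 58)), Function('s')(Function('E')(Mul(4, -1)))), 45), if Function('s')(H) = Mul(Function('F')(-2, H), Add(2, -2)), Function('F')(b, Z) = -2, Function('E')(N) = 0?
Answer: 45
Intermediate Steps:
Function('s')(H) = 0 (Function('s')(H) = Mul(-2, Add(2, -2)) = Mul(-2, 0) = 0)
Add(Mul(Mul(Add(55, -77), Add(26, 58)), Function('s')(Function('E')(Mul(4, -1)))), 45) = Add(Mul(Mul(Add(55, -77), Add(26, 58)), 0), 45) = Add(Mul(Mul(-22, 84), 0), 45) = Add(Mul(-1848, 0), 45) = Add(0, 45) = 45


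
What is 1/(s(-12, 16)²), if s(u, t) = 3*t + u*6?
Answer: 1/576 ≈ 0.0017361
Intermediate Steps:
s(u, t) = 3*t + 6*u
1/(s(-12, 16)²) = 1/((3*16 + 6*(-12))²) = 1/((48 - 72)²) = 1/((-24)²) = 1/576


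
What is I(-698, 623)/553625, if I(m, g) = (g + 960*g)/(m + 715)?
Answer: 598703/9411625 ≈ 0.063613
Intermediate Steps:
I(m, g) = 961*g/(715 + m) (I(m, g) = (961*g)/(715 + m) = 961*g/(715 + m))
I(-698, 623)/553625 = (961*623/(715 - 698))/553625 = (961*623/17)*(1/553625) = (961*623*(1/17))*(1/553625) = (598703/17)*(1/553625) = 598703/9411625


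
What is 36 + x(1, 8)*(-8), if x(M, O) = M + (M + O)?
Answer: -44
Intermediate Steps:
x(M, O) = O + 2*M
36 + x(1, 8)*(-8) = 36 + (8 + 2*1)*(-8) = 36 + (8 + 2)*(-8) = 36 + 10*(-8) = 36 - 80 = -44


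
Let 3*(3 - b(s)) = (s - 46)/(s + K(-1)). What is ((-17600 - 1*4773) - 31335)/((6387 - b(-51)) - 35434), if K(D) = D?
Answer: 8378448/4531703 ≈ 1.8489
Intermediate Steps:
b(s) = 3 - (-46 + s)/(3*(-1 + s)) (b(s) = 3 - (s - 46)/(3*(s - 1)) = 3 - (-46 + s)/(3*(-1 + s)))
((-17600 - 1*4773) - 31335)/((6387 - b(-51)) - 35434) = ((-17600 - 1*4773) - 31335)/((6387 - (37 + 8*(-51))/(3*(-1 - 51))) - 35434) = ((-17600 - 4773) - 31335)/((6387 - (37 - 408)/(3*(-52))) - 35434) = (-22373 - 31335)/((6387 - (-1)*(-371)/(3*52)) - 35434) = -53708/((6387 - 1*371/156) - 35434) = -53708/((6387 - 371/156) - 35434) = -53708/(996001/156 - 35434) = -53708/(-4531703/156) = -53708*(-156/4531703) = 8378448/4531703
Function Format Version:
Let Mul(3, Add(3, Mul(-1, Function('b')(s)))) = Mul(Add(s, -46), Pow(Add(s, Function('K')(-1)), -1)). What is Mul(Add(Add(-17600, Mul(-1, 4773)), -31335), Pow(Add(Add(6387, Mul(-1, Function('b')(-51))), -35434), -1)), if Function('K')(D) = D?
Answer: Rational(8378448, 4531703) ≈ 1.8489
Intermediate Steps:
Function('b')(s) = Add(3, Mul(Rational(-1, 3), Pow(Add(-1, s), -1), Add(-46, s))) (Function('b')(s) = Add(3, Mul(Rational(-1, 3), Mul(Add(s, -46), Pow(Add(s, -1), -1)))) = Add(3, Mul(Rational(-1, 3), Mul(Add(-46, s), Pow(Add(-1, s), -1)))) = Add(3, Mul(Rational(-1, 3), Mul(Pow(Add(-1, s), -1), Add(-46, s)))) = Add(3, Mul(Rational(-1, 3), Pow(Add(-1, s), -1), Add(-46, s))))
Mul(Add(Add(-17600, Mul(-1, 4773)), -31335), Pow(Add(Add(6387, Mul(-1, Function('b')(-51))), -35434), -1)) = Mul(Add(Add(-17600, Mul(-1, 4773)), -31335), Pow(Add(Add(6387, Mul(-1, Mul(Rational(1, 3), Pow(Add(-1, -51), -1), Add(37, Mul(8, -51))))), -35434), -1)) = Mul(Add(Add(-17600, -4773), -31335), Pow(Add(Add(6387, Mul(-1, Mul(Rational(1, 3), Pow(-52, -1), Add(37, -408)))), -35434), -1)) = Mul(Add(-22373, -31335), Pow(Add(Add(6387, Mul(-1, Mul(Rational(1, 3), Rational(-1, 52), -371))), -35434), -1)) = Mul(-53708, Pow(Add(Add(6387, Mul(-1, Rational(371, 156))), -35434), -1)) = Mul(-53708, Pow(Add(Add(6387, Rational(-371, 156)), -35434), -1)) = Mul(-53708, Pow(Add(Rational(996001, 156), -35434), -1)) = Mul(-53708, Pow(Rational(-4531703, 156), -1)) = Mul(-53708, Rational(-156, 4531703)) = Rational(8378448, 4531703)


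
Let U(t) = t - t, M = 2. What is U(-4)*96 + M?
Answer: 2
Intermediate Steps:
U(t) = 0
U(-4)*96 + M = 0*96 + 2 = 0 + 2 = 2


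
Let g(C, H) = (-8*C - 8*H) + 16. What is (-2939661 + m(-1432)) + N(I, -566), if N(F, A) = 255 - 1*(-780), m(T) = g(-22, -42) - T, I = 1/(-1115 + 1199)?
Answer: -2936666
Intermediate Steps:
g(C, H) = 16 - 8*C - 8*H
I = 1/84 ≈ 0.011905
m(T) = 528 - T (m(T) = (16 - 8*(-22) - 8*(-42)) - T = (16 + 176 + 336) - T = 528 - T)
N(F, A) = 1035 (N(F, A) = 255 + 780 = 1035)
(-2939661 + m(-1432)) + N(I, -566) = (-2939661 + (528 - 1*(-1432))) + 1035 = (-2939661 + (528 + 1432)) + 1035 = (-2939661 + 1960) + 1035 = -2937701 + 1035 = -2936666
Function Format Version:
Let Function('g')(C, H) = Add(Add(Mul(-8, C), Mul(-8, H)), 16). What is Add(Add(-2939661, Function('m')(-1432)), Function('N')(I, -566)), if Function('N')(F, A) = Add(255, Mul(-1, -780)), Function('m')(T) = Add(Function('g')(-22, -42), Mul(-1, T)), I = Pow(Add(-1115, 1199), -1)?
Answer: -2936666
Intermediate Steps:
Function('g')(C, H) = Add(16, Mul(-8, C), Mul(-8, H))
I = Rational(1, 84) (I = Pow(84, -1) = Rational(1, 84) ≈ 0.011905)
Function('m')(T) = Add(528, Mul(-1, T)) (Function('m')(T) = Add(Add(16, Mul(-8, -22), Mul(-8, -42)), Mul(-1, T)) = Add(Add(16, 176, 336), Mul(-1, T)) = Add(528, Mul(-1, T)))
Function('N')(F, A) = 1035 (Function('N')(F, A) = Add(255, 780) = 1035)
Add(Add(-2939661, Function('m')(-1432)), Function('N')(I, -566)) = Add(Add(-2939661, Add(528, Mul(-1, -1432))), 1035) = Add(Add(-2939661, Add(528, 1432)), 1035) = Add(Add(-2939661, 1960), 1035) = Add(-2937701, 1035) = -2936666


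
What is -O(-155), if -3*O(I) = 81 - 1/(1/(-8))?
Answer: 89/3 ≈ 29.667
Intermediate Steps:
O(I) = -89/3 (O(I) = -(81 - 1/(1/(-8)))/3 = -(81 - 1/(-1/8))/3 = -(81 - 1*(-8))/3 = -(81 + 8)/3 = -1/3*89 = -89/3)
-O(-155) = -1*(-89/3) = 89/3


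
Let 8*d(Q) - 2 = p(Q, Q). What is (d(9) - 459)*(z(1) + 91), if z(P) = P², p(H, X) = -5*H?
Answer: -85445/2 ≈ -42723.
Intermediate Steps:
d(Q) = ¼ - 5*Q/8 (d(Q) = ¼ + (-5*Q)/8 = ¼ - 5*Q/8)
(d(9) - 459)*(z(1) + 91) = ((¼ - 5/8*9) - 459)*(1² + 91) = ((¼ - 45/8) - 459)*(1 + 91) = (-43/8 - 459)*92 = -3715/8*92 = -85445/2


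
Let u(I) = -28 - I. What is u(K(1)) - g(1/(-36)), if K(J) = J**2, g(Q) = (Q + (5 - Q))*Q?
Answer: -1039/36 ≈ -28.861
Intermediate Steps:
g(Q) = 5*Q
u(K(1)) - g(1/(-36)) = (-28 - 1*1**2) - 5/(-36) = (-28 - 1*1) - 5*(-1)/36 = (-28 - 1) - 1*(-5/36) = -29 + 5/36 = -1039/36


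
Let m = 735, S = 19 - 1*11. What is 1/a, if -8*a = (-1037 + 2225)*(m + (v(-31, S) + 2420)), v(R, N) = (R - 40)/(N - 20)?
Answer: -8/3755169 ≈ -2.1304e-6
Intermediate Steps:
S = 8 (S = 19 - 11 = 8)
v(R, N) = (-40 + R)/(-20 + N)
a = -3755169/8 (a = -(-1037 + 2225)*(735 + ((-40 - 31)/(-20 + 8) + 2420))/8 = -297*(735 + (-71/(-12) + 2420))/2 = -297*(735 + (-1/12*(-71) + 2420))/2 = -297*(735 + (71/12 + 2420))/2 = -297*(735 + 29111/12)/2 = -297*37931/(2*12) = -1/8*3755169 = -3755169/8 ≈ -4.6940e+5)
1/a = 1/(-3755169/8) = -8/3755169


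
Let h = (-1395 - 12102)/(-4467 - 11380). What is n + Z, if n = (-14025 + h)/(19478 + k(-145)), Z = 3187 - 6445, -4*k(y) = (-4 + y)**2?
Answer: -2877221485698/882852217 ≈ -3259.0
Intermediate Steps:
h = 13497/15847 (h = -13497/(-15847) = -13497*(-1/15847) = 13497/15847 ≈ 0.85171)
k(y) = -(-4 + y)**2/4
Z = -3258
n = -888962712/882852217 (n = (-14025 + 13497/15847)/(19478 - (-4 - 145)**2/4) = -222240678/(15847*(19478 - 1/4*(-149)**2)) = -222240678/(15847*(19478 - 1/4*22201)) = -222240678/(15847*(19478 - 22201/4)) = -222240678/(15847*55711/4) = -222240678/15847*4/55711 = -888962712/882852217 ≈ -1.0069)
n + Z = -888962712/882852217 - 3258 = -2877221485698/882852217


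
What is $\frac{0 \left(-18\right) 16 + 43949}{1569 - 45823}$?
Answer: $- \frac{43949}{44254} \approx -0.99311$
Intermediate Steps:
$\frac{0 \left(-18\right) 16 + 43949}{1569 - 45823} = \frac{0 \cdot 16 + 43949}{-44254} = \left(0 + 43949\right) \left(- \frac{1}{44254}\right) = 43949 \left(- \frac{1}{44254}\right) = - \frac{43949}{44254}$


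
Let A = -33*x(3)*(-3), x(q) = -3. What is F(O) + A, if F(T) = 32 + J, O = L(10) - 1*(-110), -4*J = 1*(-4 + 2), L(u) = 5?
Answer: -529/2 ≈ -264.50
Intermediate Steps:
J = 1/2 (J = -(-4 + 2)/4 = -(-2)/4 = -1/4*(-2) = 1/2 ≈ 0.50000)
A = -297 (A = -33*(-3)*(-3) = 99*(-3) = -297)
O = 115 (O = 5 - 1*(-110) = 5 + 110 = 115)
F(T) = 65/2 (F(T) = 32 + 1/2 = 65/2)
F(O) + A = 65/2 - 297 = -529/2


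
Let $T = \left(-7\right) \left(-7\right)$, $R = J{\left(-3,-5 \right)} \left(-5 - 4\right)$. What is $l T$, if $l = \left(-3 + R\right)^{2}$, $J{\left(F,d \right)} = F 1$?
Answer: $28224$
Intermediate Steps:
$J{\left(F,d \right)} = F$
$R = 27$ ($R = - 3 \left(-5 - 4\right) = \left(-3\right) \left(-9\right) = 27$)
$T = 49$
$l = 576$ ($l = \left(-3 + 27\right)^{2} = 24^{2} = 576$)
$l T = 576 \cdot 49 = 28224$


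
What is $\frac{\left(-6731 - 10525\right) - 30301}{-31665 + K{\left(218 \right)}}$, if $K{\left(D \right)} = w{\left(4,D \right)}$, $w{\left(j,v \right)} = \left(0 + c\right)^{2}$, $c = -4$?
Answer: $\frac{47557}{31649} \approx 1.5026$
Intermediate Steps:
$w{\left(j,v \right)} = 16$ ($w{\left(j,v \right)} = \left(0 - 4\right)^{2} = \left(-4\right)^{2} = 16$)
$K{\left(D \right)} = 16$
$\frac{\left(-6731 - 10525\right) - 30301}{-31665 + K{\left(218 \right)}} = \frac{\left(-6731 - 10525\right) - 30301}{-31665 + 16} = \frac{\left(-6731 - 10525\right) - 30301}{-31649} = \left(-17256 - 30301\right) \left(- \frac{1}{31649}\right) = \left(-47557\right) \left(- \frac{1}{31649}\right) = \frac{47557}{31649}$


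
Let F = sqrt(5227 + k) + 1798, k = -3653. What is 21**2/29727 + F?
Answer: 5938843/3303 + sqrt(1574) ≈ 1837.7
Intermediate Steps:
F = 1798 + sqrt(1574) (F = sqrt(5227 - 3653) + 1798 = sqrt(1574) + 1798 = 1798 + sqrt(1574) ≈ 1837.7)
21**2/29727 + F = 21**2/29727 + (1798 + sqrt(1574)) = 441*(1/29727) + (1798 + sqrt(1574)) = 49/3303 + (1798 + sqrt(1574)) = 5938843/3303 + sqrt(1574)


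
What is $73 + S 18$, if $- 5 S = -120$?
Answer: $505$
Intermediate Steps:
$S = 24$ ($S = \left(- \frac{1}{5}\right) \left(-120\right) = 24$)
$73 + S 18 = 73 + 24 \cdot 18 = 73 + 432 = 505$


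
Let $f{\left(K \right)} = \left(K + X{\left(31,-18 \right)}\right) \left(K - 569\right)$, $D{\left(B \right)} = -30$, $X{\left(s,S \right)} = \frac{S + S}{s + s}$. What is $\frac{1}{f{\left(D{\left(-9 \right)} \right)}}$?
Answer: $\frac{31}{567852} \approx 5.4592 \cdot 10^{-5}$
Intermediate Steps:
$X{\left(s,S \right)} = \frac{S}{s}$ ($X{\left(s,S \right)} = \frac{2 S}{2 s} = 2 S \frac{1}{2 s} = \frac{S}{s}$)
$f{\left(K \right)} = \left(-569 + K\right) \left(- \frac{18}{31} + K\right)$ ($f{\left(K \right)} = \left(K - \frac{18}{31}\right) \left(K - 569\right) = \left(K - \frac{18}{31}\right) \left(-569 + K\right) = \left(- \frac{18}{31} + K\right) \left(-569 + K\right) = \left(-569 + K\right) \left(- \frac{18}{31} + K\right)$)
$\frac{1}{f{\left(D{\left(-9 \right)} \right)}} = \frac{1}{\frac{10242}{31} + \left(-30\right)^{2} - - \frac{529710}{31}} = \frac{1}{\frac{10242}{31} + 900 + \frac{529710}{31}} = \frac{1}{\frac{567852}{31}} = \frac{31}{567852}$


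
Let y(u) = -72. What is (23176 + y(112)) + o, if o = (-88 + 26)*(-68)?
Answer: 27320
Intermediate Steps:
o = 4216 (o = -62*(-68) = 4216)
(23176 + y(112)) + o = (23176 - 72) + 4216 = 23104 + 4216 = 27320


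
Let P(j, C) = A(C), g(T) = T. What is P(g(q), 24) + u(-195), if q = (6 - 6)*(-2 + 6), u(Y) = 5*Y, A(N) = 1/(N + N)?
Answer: -46799/48 ≈ -974.98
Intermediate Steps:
A(N) = 1/(2*N)
q = 0 (q = 0*4 = 0)
P(j, C) = 1/(2*C)
P(g(q), 24) + u(-195) = (½)/24 + 5*(-195) = (½)*(1/24) - 975 = 1/48 - 975 = -46799/48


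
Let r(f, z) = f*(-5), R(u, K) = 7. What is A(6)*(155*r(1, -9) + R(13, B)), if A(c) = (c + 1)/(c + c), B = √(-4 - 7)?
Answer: -448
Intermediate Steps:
B = I*√11 (B = √(-11) = I*√11 ≈ 3.3166*I)
A(c) = (1 + c)/(2*c) (A(c) = (1 + c)/((2*c)) = (1 + c)*(1/(2*c)) = (1 + c)/(2*c))
r(f, z) = -5*f
A(6)*(155*r(1, -9) + R(13, B)) = ((½)*(1 + 6)/6)*(155*(-5*1) + 7) = ((½)*(⅙)*7)*(155*(-5) + 7) = 7*(-775 + 7)/12 = (7/12)*(-768) = -448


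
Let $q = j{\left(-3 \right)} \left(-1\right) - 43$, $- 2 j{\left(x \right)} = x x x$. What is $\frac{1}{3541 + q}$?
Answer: $\frac{2}{6969} \approx 0.00028699$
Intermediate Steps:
$j{\left(x \right)} = - \frac{x^{3}}{2}$ ($j{\left(x \right)} = - \frac{x x x}{2} = - \frac{x^{2} x}{2} = - \frac{x^{3}}{2}$)
$q = - \frac{113}{2}$ ($q = - \frac{\left(-3\right)^{3}}{2} \left(-1\right) - 43 = \left(- \frac{1}{2}\right) \left(-27\right) \left(-1\right) - 43 = \frac{27}{2} \left(-1\right) - 43 = - \frac{27}{2} - 43 = - \frac{113}{2} \approx -56.5$)
$\frac{1}{3541 + q} = \frac{1}{3541 - \frac{113}{2}} = \frac{1}{\frac{6969}{2}} = \frac{2}{6969}$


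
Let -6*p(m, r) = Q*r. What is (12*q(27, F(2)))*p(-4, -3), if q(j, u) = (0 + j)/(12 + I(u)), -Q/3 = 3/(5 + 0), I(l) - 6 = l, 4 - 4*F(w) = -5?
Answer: -72/5 ≈ -14.400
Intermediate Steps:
F(w) = 9/4 (F(w) = 1 - 1/4*(-5) = 1 + 5/4 = 9/4)
I(l) = 6 + l
Q = -9/5 (Q = -9/(5 + 0) = -9/5 ≈ -1.8000)
q(j, u) = j/(18 + u) (q(j, u) = (0 + j)/(12 + (6 + u)) = j/(18 + u))
p(m, r) = 3*r/10 (p(m, r) = -(-3)*r/10 = 3*r/10)
(12*q(27, F(2)))*p(-4, -3) = (12*(27/(18 + 9/4)))*((3/10)*(-3)) = (12*(27/(81/4)))*(-9/10) = (12*(27*(4/81)))*(-9/10) = (12*(4/3))*(-9/10) = 16*(-9/10) = -72/5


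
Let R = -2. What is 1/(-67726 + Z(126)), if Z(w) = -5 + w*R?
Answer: -1/67983 ≈ -1.4710e-5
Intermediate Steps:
Z(w) = -5 - 2*w (Z(w) = -5 + w*(-2) = -5 - 2*w)
1/(-67726 + Z(126)) = 1/(-67726 + (-5 - 2*126)) = 1/(-67726 + (-5 - 252)) = 1/(-67726 - 257) = 1/(-67983) = -1/67983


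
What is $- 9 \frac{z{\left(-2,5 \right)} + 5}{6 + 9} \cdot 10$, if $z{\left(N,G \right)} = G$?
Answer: $-60$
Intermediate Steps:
$- 9 \frac{z{\left(-2,5 \right)} + 5}{6 + 9} \cdot 10 = - 9 \frac{5 + 5}{6 + 9} \cdot 10 = - 9 \cdot \frac{10}{15} \cdot 10 = - 9 \cdot 10 \cdot \frac{1}{15} \cdot 10 = \left(-9\right) \frac{2}{3} \cdot 10 = \left(-6\right) 10 = -60$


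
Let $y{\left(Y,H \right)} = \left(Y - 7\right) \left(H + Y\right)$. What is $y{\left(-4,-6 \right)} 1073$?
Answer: $118030$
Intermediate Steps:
$y{\left(Y,H \right)} = \left(-7 + Y\right) \left(H + Y\right)$
$y{\left(-4,-6 \right)} 1073 = \left(\left(-4\right)^{2} - -42 - -28 - -24\right) 1073 = \left(16 + 42 + 28 + 24\right) 1073 = 110 \cdot 1073 = 118030$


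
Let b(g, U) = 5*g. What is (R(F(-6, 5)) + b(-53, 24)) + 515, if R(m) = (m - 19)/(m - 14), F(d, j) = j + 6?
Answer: 758/3 ≈ 252.67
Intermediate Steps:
F(d, j) = 6 + j
R(m) = (-19 + m)/(-14 + m)
(R(F(-6, 5)) + b(-53, 24)) + 515 = ((-19 + (6 + 5))/(-14 + (6 + 5)) + 5*(-53)) + 515 = ((-19 + 11)/(-14 + 11) - 265) + 515 = (-8/(-3) - 265) + 515 = (-⅓*(-8) - 265) + 515 = (8/3 - 265) + 515 = -787/3 + 515 = 758/3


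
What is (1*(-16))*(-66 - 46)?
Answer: 1792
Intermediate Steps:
(1*(-16))*(-66 - 46) = -16*(-112) = 1792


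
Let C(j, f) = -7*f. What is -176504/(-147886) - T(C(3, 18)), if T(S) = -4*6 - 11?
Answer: 2676257/73943 ≈ 36.193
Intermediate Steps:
T(S) = -35 (T(S) = -24 - 11 = -35)
-176504/(-147886) - T(C(3, 18)) = -176504/(-147886) - 1*(-35) = -176504*(-1/147886) + 35 = 88252/73943 + 35 = 2676257/73943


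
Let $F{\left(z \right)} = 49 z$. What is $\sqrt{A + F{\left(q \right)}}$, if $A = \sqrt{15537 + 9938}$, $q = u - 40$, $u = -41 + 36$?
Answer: $\sqrt{-2205 + 5 \sqrt{1019}} \approx 45.226 i$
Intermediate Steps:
$u = -5$
$q = -45$ ($q = -5 - 40 = -45$)
$A = 5 \sqrt{1019}$ ($A = \sqrt{25475} = 5 \sqrt{1019} \approx 159.61$)
$\sqrt{A + F{\left(q \right)}} = \sqrt{5 \sqrt{1019} + 49 \left(-45\right)} = \sqrt{5 \sqrt{1019} - 2205} = \sqrt{-2205 + 5 \sqrt{1019}}$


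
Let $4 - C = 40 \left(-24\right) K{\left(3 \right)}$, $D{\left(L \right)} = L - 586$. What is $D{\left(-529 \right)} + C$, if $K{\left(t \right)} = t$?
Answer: $1769$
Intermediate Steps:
$D{\left(L \right)} = -586 + L$
$C = 2884$ ($C = 4 - 40 \left(-24\right) 3 = 4 - \left(-960\right) 3 = 4 - -2880 = 4 + 2880 = 2884$)
$D{\left(-529 \right)} + C = \left(-586 - 529\right) + 2884 = -1115 + 2884 = 1769$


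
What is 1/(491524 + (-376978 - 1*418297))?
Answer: -1/303751 ≈ -3.2922e-6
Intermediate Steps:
1/(491524 + (-376978 - 1*418297)) = 1/(491524 + (-376978 - 418297)) = 1/(491524 - 795275) = 1/(-303751) = -1/303751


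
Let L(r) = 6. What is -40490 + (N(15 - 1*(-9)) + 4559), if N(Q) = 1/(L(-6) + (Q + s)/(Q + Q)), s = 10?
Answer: -5784867/161 ≈ -35931.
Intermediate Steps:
N(Q) = 1/(6 + (10 + Q)/(2*Q)) (N(Q) = 1/(6 + (Q + 10)/(Q + Q)) = 1/(6 + (10 + Q)/((2*Q))) = 1/(6 + (10 + Q)*(1/(2*Q))) = 1/(6 + (10 + Q)/(2*Q)))
-40490 + (N(15 - 1*(-9)) + 4559) = -40490 + (2*(15 - 1*(-9))/(10 + 13*(15 - 1*(-9))) + 4559) = -40490 + (2*(15 + 9)/(10 + 13*(15 + 9)) + 4559) = -40490 + (2*24/(10 + 13*24) + 4559) = -40490 + (2*24/(10 + 312) + 4559) = -40490 + (2*24/322 + 4559) = -40490 + (2*24*(1/322) + 4559) = -40490 + (24/161 + 4559) = -40490 + 734023/161 = -5784867/161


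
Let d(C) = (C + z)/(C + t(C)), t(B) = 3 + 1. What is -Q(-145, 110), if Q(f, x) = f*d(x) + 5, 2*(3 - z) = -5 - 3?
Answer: 5465/38 ≈ 143.82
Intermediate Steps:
t(B) = 4
z = 7 (z = 3 - (-5 - 3)/2 = 3 - ½*(-8) = 3 + 4 = 7)
d(C) = (7 + C)/(4 + C) (d(C) = (C + 7)/(C + 4) = (7 + C)/(4 + C))
Q(f, x) = 5 + f*(7 + x)/(4 + x) (Q(f, x) = f*((7 + x)/(4 + x)) + 5 = f*(7 + x)/(4 + x) + 5 = 5 + f*(7 + x)/(4 + x))
-Q(-145, 110) = -(20 + 5*110 - 145*(7 + 110))/(4 + 110) = -(20 + 550 - 145*117)/114 = -(20 + 550 - 16965)/114 = -(-16395)/114 = -1*(-5465/38) = 5465/38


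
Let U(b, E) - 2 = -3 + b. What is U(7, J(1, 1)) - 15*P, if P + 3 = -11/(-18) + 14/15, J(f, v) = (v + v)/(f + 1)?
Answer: 167/6 ≈ 27.833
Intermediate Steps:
J(f, v) = 2*v/(1 + f) (J(f, v) = (2*v)/(1 + f) = 2*v/(1 + f))
P = -131/90 (P = -3 + (-11/(-18) + 14/15) = -3 + (-11*(-1/18) + 14*(1/15)) = -3 + (11/18 + 14/15) = -3 + 139/90 = -131/90 ≈ -1.4556)
U(b, E) = -1 + b (U(b, E) = 2 + (-3 + b) = -1 + b)
U(7, J(1, 1)) - 15*P = (-1 + 7) - 15*(-131/90) = 6 + 131/6 = 167/6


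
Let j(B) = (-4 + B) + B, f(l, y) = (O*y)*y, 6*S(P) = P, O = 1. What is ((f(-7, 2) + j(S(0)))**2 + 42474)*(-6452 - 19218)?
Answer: -1090307580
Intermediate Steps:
S(P) = P/6
f(l, y) = y**2 (f(l, y) = (1*y)*y = y*y = y**2)
j(B) = -4 + 2*B
((f(-7, 2) + j(S(0)))**2 + 42474)*(-6452 - 19218) = ((2**2 + (-4 + 2*((1/6)*0)))**2 + 42474)*(-6452 - 19218) = ((4 + (-4 + 2*0))**2 + 42474)*(-25670) = ((4 + (-4 + 0))**2 + 42474)*(-25670) = ((4 - 4)**2 + 42474)*(-25670) = (0**2 + 42474)*(-25670) = (0 + 42474)*(-25670) = 42474*(-25670) = -1090307580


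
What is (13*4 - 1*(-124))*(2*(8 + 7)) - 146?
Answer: 5134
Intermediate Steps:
(13*4 - 1*(-124))*(2*(8 + 7)) - 146 = (52 + 124)*(2*15) - 146 = 176*30 - 146 = 5280 - 146 = 5134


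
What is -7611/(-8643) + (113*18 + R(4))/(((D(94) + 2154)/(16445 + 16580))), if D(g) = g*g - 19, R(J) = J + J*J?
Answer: 4545481739/735057 ≈ 6183.9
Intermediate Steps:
R(J) = J + J²
D(g) = -19 + g² (D(g) = g² - 19 = -19 + g²)
-7611/(-8643) + (113*18 + R(4))/(((D(94) + 2154)/(16445 + 16580))) = -7611/(-8643) + (113*18 + 4*(1 + 4))/((((-19 + 94²) + 2154)/(16445 + 16580))) = -7611*(-1/8643) + (2034 + 4*5)/((((-19 + 8836) + 2154)/33025)) = 59/67 + (2034 + 20)/(((8817 + 2154)*(1/33025))) = 59/67 + 2054/((10971*(1/33025))) = 59/67 + 2054/(10971/33025) = 59/67 + 2054*(33025/10971) = 59/67 + 67833350/10971 = 4545481739/735057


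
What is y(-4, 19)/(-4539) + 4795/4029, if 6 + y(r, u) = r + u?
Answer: 426044/358581 ≈ 1.1881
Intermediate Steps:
y(r, u) = -6 + r + u (y(r, u) = -6 + (r + u) = -6 + r + u)
y(-4, 19)/(-4539) + 4795/4029 = (-6 - 4 + 19)/(-4539) + 4795/4029 = 9*(-1/4539) + 4795*(1/4029) = -3/1513 + 4795/4029 = 426044/358581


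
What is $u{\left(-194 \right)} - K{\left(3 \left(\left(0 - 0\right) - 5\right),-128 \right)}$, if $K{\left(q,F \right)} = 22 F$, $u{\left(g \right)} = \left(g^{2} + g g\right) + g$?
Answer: $77894$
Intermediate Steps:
$u{\left(g \right)} = g + 2 g^{2}$ ($u{\left(g \right)} = \left(g^{2} + g^{2}\right) + g = 2 g^{2} + g = g + 2 g^{2}$)
$u{\left(-194 \right)} - K{\left(3 \left(\left(0 - 0\right) - 5\right),-128 \right)} = - 194 \left(1 + 2 \left(-194\right)\right) - 22 \left(-128\right) = - 194 \left(1 - 388\right) - -2816 = \left(-194\right) \left(-387\right) + 2816 = 75078 + 2816 = 77894$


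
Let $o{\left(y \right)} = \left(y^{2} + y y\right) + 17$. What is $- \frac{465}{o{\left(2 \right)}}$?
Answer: $- \frac{93}{5} \approx -18.6$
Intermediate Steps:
$o{\left(y \right)} = 17 + 2 y^{2}$ ($o{\left(y \right)} = \left(y^{2} + y^{2}\right) + 17 = 2 y^{2} + 17 = 17 + 2 y^{2}$)
$- \frac{465}{o{\left(2 \right)}} = - \frac{465}{17 + 2 \cdot 2^{2}} = - \frac{465}{17 + 2 \cdot 4} = - \frac{465}{17 + 8} = - \frac{465}{25} = \left(-465\right) \frac{1}{25} = - \frac{93}{5}$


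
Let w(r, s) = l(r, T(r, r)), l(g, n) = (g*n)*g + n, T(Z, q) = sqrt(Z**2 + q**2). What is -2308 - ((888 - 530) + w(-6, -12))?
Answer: -2666 - 222*sqrt(2) ≈ -2980.0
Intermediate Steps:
l(g, n) = n + n*g**2 (l(g, n) = n*g**2 + n = n + n*g**2)
w(r, s) = sqrt(2)*sqrt(r**2)*(1 + r**2) (w(r, s) = sqrt(r**2 + r**2)*(1 + r**2) = sqrt(2*r**2)*(1 + r**2) = (sqrt(2)*sqrt(r**2))*(1 + r**2) = sqrt(2)*sqrt(r**2)*(1 + r**2))
-2308 - ((888 - 530) + w(-6, -12)) = -2308 - ((888 - 530) + sqrt(2)*sqrt((-6)**2)*(1 + (-6)**2)) = -2308 - (358 + sqrt(2)*sqrt(36)*(1 + 36)) = -2308 - (358 + sqrt(2)*6*37) = -2308 - (358 + 222*sqrt(2)) = -2308 + (-358 - 222*sqrt(2)) = -2666 - 222*sqrt(2)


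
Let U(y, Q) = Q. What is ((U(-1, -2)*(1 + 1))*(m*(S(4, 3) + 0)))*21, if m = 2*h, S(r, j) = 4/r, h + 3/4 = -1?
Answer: 294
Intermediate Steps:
h = -7/4 (h = -¾ - 1 = -7/4 ≈ -1.7500)
m = -7/2 (m = 2*(-7/4) = -7/2 ≈ -3.5000)
((U(-1, -2)*(1 + 1))*(m*(S(4, 3) + 0)))*21 = ((-2*(1 + 1))*(-7*(4/4 + 0)/2))*21 = ((-2*2)*(-7*(4*(¼) + 0)/2))*21 = -(-14)*(1 + 0)*21 = -(-14)*21 = -4*(-7/2)*21 = 14*21 = 294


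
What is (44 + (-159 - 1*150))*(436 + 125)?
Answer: -148665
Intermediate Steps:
(44 + (-159 - 1*150))*(436 + 125) = (44 + (-159 - 150))*561 = (44 - 309)*561 = -265*561 = -148665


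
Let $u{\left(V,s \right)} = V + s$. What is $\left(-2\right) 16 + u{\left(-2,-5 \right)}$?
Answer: $-39$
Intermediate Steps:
$\left(-2\right) 16 + u{\left(-2,-5 \right)} = \left(-2\right) 16 - 7 = -32 - 7 = -39$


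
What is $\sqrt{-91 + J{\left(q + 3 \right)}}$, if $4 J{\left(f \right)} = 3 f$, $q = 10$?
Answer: $\frac{5 i \sqrt{13}}{2} \approx 9.0139 i$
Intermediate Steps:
$J{\left(f \right)} = \frac{3 f}{4}$
$\sqrt{-91 + J{\left(q + 3 \right)}} = \sqrt{-91 + \frac{3 \left(10 + 3\right)}{4}} = \sqrt{-91 + \frac{3}{4} \cdot 13} = \sqrt{-91 + \frac{39}{4}} = \sqrt{- \frac{325}{4}} = \frac{5 i \sqrt{13}}{2}$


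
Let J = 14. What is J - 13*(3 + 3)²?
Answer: -454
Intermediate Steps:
J - 13*(3 + 3)² = 14 - 13*(3 + 3)² = 14 - 13*6² = 14 - 13*36 = 14 - 468 = -454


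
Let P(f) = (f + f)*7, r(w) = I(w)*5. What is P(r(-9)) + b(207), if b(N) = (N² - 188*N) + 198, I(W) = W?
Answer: 3501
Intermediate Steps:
b(N) = 198 + N² - 188*N
r(w) = 5*w (r(w) = w*5 = 5*w)
P(f) = 14*f (P(f) = (2*f)*7 = 14*f)
P(r(-9)) + b(207) = 14*(5*(-9)) + (198 + 207² - 188*207) = 14*(-45) + (198 + 42849 - 38916) = -630 + 4131 = 3501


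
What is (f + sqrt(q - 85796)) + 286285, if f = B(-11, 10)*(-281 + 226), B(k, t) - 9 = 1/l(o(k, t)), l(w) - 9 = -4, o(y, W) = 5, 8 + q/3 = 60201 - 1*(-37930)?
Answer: 285779 + sqrt(208573) ≈ 2.8624e+5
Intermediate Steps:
q = 294369 (q = -24 + 3*(60201 - 1*(-37930)) = -24 + 3*(60201 + 37930) = -24 + 3*98131 = -24 + 294393 = 294369)
l(w) = 5 (l(w) = 9 - 4 = 5)
B(k, t) = 46/5 (B(k, t) = 9 + 1/5 = 46/5)
f = -506 (f = 46*(-281 + 226)/5 = (46/5)*(-55) = -506)
(f + sqrt(q - 85796)) + 286285 = (-506 + sqrt(294369 - 85796)) + 286285 = (-506 + sqrt(208573)) + 286285 = 285779 + sqrt(208573)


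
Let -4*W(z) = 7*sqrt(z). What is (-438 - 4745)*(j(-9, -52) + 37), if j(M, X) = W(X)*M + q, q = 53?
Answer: -466470 - 326529*I*sqrt(13)/2 ≈ -4.6647e+5 - 5.8866e+5*I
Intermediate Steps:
W(z) = -7*sqrt(z)/4
j(M, X) = 53 - 7*M*sqrt(X)/4 (j(M, X) = (-7*sqrt(X)/4)*M + 53 = -7*M*sqrt(X)/4 + 53 = 53 - 7*M*sqrt(X)/4)
(-438 - 4745)*(j(-9, -52) + 37) = (-438 - 4745)*((53 - 7/4*(-9)*sqrt(-52)) + 37) = -5183*((53 - 7/4*(-9)*2*I*sqrt(13)) + 37) = -5183*((53 + 63*I*sqrt(13)/2) + 37) = -5183*(90 + 63*I*sqrt(13)/2) = -466470 - 326529*I*sqrt(13)/2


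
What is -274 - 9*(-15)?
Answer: -139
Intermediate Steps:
-274 - 9*(-15) = -274 + 135 = -139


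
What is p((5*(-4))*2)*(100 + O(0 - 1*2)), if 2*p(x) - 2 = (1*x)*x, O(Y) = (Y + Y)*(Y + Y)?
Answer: 92916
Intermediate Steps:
O(Y) = 4*Y**2 (O(Y) = (2*Y)*(2*Y) = 4*Y**2)
p(x) = 1 + x**2/2 (p(x) = 1 + ((1*x)*x)/2 = 1 + (x*x)/2 = 1 + x**2/2)
p((5*(-4))*2)*(100 + O(0 - 1*2)) = (1 + ((5*(-4))*2)**2/2)*(100 + 4*(0 - 1*2)**2) = (1 + (-20*2)**2/2)*(100 + 4*(0 - 2)**2) = (1 + (1/2)*(-40)**2)*(100 + 4*(-2)**2) = (1 + (1/2)*1600)*(100 + 4*4) = (1 + 800)*(100 + 16) = 801*116 = 92916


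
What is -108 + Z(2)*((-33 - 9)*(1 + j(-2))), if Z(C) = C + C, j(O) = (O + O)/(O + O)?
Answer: -444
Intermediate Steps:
j(O) = 1 (j(O) = (2*O)/((2*O)) = (2*O)*(1/(2*O)) = 1)
Z(C) = 2*C
-108 + Z(2)*((-33 - 9)*(1 + j(-2))) = -108 + (2*2)*((-33 - 9)*(1 + 1)) = -108 + 4*(-42*2) = -108 + 4*(-84) = -108 - 336 = -444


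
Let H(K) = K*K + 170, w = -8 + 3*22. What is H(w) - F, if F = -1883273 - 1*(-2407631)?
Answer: -520824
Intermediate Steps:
w = 58 (w = -8 + 66 = 58)
F = 524358 (F = -1883273 + 2407631 = 524358)
H(K) = 170 + K**2 (H(K) = K**2 + 170 = 170 + K**2)
H(w) - F = (170 + 58**2) - 1*524358 = (170 + 3364) - 524358 = 3534 - 524358 = -520824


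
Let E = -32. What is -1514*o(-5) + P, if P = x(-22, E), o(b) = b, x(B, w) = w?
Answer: 7538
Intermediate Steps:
P = -32
-1514*o(-5) + P = -1514*(-5) - 32 = 7570 - 32 = 7538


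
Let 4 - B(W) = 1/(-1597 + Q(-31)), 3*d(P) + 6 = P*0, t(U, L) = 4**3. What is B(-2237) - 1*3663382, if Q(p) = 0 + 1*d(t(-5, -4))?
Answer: -5857741421/1599 ≈ -3.6634e+6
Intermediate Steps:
t(U, L) = 64
d(P) = -2 (d(P) = -2 + (P*0)/3 = -2 + (1/3)*0 = -2 + 0 = -2)
Q(p) = -2 (Q(p) = 0 + 1*(-2) = 0 - 2 = -2)
B(W) = 6397/1599 (B(W) = 4 - 1/(-1597 - 2) = 4 - 1/(-1599) = 4 - 1*(-1/1599) = 4 + 1/1599 = 6397/1599)
B(-2237) - 1*3663382 = 6397/1599 - 1*3663382 = 6397/1599 - 3663382 = -5857741421/1599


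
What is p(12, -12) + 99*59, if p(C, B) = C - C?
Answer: 5841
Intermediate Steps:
p(C, B) = 0
p(12, -12) + 99*59 = 0 + 99*59 = 0 + 5841 = 5841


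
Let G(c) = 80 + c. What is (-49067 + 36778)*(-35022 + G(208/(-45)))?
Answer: 19325656822/45 ≈ 4.2946e+8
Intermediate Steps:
(-49067 + 36778)*(-35022 + G(208/(-45))) = (-49067 + 36778)*(-35022 + (80 + 208/(-45))) = -12289*(-35022 + (80 + 208*(-1/45))) = -12289*(-35022 + (80 - 208/45)) = -12289*(-35022 + 3392/45) = -12289*(-1572598/45) = 19325656822/45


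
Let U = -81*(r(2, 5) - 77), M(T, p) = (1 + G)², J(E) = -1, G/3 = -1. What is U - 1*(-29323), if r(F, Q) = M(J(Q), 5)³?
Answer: 30376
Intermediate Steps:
G = -3 (G = 3*(-1) = -3)
M(T, p) = 4 (M(T, p) = (1 - 3)² = (-2)² = 4)
r(F, Q) = 64 (r(F, Q) = 4³ = 64)
U = 1053 (U = -81*(64 - 77) = -81*(-13) = 1053)
U - 1*(-29323) = 1053 - 1*(-29323) = 1053 + 29323 = 30376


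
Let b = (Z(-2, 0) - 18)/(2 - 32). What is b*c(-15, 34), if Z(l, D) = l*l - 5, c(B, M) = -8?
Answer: -76/15 ≈ -5.0667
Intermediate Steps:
Z(l, D) = -5 + l² (Z(l, D) = l² - 5 = -5 + l²)
b = 19/30 (b = ((-5 + (-2)²) - 18)/(2 - 32) = ((-5 + 4) - 18)/(-30) = (-1 - 18)*(-1/30) = -19*(-1/30) = 19/30 ≈ 0.63333)
b*c(-15, 34) = (19/30)*(-8) = -76/15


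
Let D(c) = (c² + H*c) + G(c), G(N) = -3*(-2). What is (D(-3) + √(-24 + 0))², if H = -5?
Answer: 876 + 120*I*√6 ≈ 876.0 + 293.94*I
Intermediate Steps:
G(N) = 6
D(c) = 6 + c² - 5*c (D(c) = (c² - 5*c) + 6 = 6 + c² - 5*c)
(D(-3) + √(-24 + 0))² = ((6 + (-3)² - 5*(-3)) + √(-24 + 0))² = ((6 + 9 + 15) + √(-24))² = (30 + 2*I*√6)²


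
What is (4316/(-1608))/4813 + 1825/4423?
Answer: 3526285033/8557735398 ≈ 0.41206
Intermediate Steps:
(4316/(-1608))/4813 + 1825/4423 = (4316*(-1/1608))*(1/4813) + 1825*(1/4423) = -1079/402*1/4813 + 1825/4423 = -1079/1934826 + 1825/4423 = 3526285033/8557735398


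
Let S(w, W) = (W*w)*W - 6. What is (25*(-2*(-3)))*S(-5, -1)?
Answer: -1650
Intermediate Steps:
S(w, W) = -6 + w*W**2 (S(w, W) = w*W**2 - 6 = -6 + w*W**2)
(25*(-2*(-3)))*S(-5, -1) = (25*(-2*(-3)))*(-6 - 5*(-1)**2) = (25*6)*(-6 - 5*1) = 150*(-6 - 5) = 150*(-11) = -1650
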